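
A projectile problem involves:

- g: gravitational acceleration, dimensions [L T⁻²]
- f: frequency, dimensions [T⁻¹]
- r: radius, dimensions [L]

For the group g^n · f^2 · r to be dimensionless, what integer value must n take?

-1

Balance the L exponent: (1)·n from g, plus 2·(0) + (1) = 1 from the rest, must sum to zero.
n + 1 = 0, so n = -1.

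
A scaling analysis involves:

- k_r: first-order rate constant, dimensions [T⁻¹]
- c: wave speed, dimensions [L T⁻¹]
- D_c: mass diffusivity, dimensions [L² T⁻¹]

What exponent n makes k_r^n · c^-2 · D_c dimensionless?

Balance the T exponent: (-1)·n from k_r, plus −2·(-1) + (-1) = 1 from the rest, must sum to zero.
−n + 1 = 0, so n = 1.

1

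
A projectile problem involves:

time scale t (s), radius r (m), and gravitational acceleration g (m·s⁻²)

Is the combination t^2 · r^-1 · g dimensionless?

Sum the exponent of each base dimension across the product:
  M: 2·[t]_M − [r]_M + [g]_M = 2·(0) − (0) + (0) = 0
  L: 2·[t]_L − [r]_L + [g]_L = 2·(0) − (1) + (1) = 0
  T: 2·[t]_T − [r]_T + [g]_T = 2·(1) − (0) + (-2) = 0
All base exponents vanish — dimensionless.

yes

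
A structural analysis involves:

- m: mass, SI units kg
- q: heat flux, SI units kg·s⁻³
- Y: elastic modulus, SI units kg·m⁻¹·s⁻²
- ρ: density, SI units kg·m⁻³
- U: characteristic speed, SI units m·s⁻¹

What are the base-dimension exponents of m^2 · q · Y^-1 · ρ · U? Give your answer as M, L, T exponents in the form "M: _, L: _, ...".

M: 3, L: -1, T: -2

Collect each base-dimension exponent across the product:
  M: 2·(1) + (1) − (1) + (1) + (0) = 3
  L: 2·(0) + (0) − (-1) + (-3) + (1) = -1
  T: 2·(0) + (-3) − (-2) + (0) + (-1) = -2
So the dimensions are [M³ L⁻¹ T⁻²].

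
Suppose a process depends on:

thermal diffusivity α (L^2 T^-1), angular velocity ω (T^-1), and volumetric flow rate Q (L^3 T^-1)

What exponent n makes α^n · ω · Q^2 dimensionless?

Balance the L exponent: (2)·n from α, plus (0) + 2·(3) = 6 from the rest, must sum to zero.
2n + 6 = 0, so n = -3.

-3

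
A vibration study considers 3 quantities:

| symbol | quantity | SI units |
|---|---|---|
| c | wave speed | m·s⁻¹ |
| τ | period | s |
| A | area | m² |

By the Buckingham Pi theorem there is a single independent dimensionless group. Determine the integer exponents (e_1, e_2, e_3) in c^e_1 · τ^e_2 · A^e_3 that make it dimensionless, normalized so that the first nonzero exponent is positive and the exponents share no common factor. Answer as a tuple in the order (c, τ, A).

L: e_1·(1) + e_2·(0) + e_3·(2) = 0
T: e_1·(-1) + e_2·(1) + e_3·(0) = 0
Solving this homogeneous linear system for the smallest-integer solution (first nonzero entry positive) gives (2, 2, -1).

(2, 2, -1)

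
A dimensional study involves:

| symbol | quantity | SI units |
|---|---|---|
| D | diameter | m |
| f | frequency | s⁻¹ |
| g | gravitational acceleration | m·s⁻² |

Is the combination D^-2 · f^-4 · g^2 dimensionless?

yes

Sum the exponent of each base dimension across the product:
  M: −2·[D]_M − 4·[f]_M + 2·[g]_M = −2·(0) − 4·(0) + 2·(0) = 0
  L: −2·[D]_L − 4·[f]_L + 2·[g]_L = −2·(1) − 4·(0) + 2·(1) = 0
  T: −2·[D]_T − 4·[f]_T + 2·[g]_T = −2·(0) − 4·(-1) + 2·(-2) = 0
  Θ: −2·[D]_Θ − 4·[f]_Θ + 2·[g]_Θ = −2·(0) − 4·(0) + 2·(0) = 0
All base exponents vanish — dimensionless.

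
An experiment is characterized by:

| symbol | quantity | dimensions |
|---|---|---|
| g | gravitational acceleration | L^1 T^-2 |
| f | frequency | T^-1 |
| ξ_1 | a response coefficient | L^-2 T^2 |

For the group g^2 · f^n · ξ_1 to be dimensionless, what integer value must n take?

Balance the T exponent: (-1)·n from f, plus 2·(-2) + (2) = -2 from the rest, must sum to zero.
−n − 2 = 0, so n = -2.

-2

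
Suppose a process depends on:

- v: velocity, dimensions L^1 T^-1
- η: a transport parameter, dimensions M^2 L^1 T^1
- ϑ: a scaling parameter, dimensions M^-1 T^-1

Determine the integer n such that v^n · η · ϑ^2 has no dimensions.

-1

Balance the L exponent: (1)·n from v, plus (1) + 2·(0) = 1 from the rest, must sum to zero.
n + 1 = 0, so n = -1.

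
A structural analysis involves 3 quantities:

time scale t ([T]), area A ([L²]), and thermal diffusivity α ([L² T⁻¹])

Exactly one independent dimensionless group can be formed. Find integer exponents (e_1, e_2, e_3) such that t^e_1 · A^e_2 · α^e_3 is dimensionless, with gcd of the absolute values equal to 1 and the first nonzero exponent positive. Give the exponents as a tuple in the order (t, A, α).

(1, -1, 1)

L: e_1·(0) + e_2·(2) + e_3·(2) = 0
T: e_1·(1) + e_2·(0) + e_3·(-1) = 0
Solving this homogeneous linear system for the smallest-integer solution (first nonzero entry positive) gives (1, -1, 1).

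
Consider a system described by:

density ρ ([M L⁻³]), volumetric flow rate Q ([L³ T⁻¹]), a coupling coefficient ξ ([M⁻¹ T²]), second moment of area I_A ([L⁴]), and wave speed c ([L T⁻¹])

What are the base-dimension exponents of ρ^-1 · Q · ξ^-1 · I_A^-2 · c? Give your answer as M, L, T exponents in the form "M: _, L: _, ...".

M: 0, L: -1, T: -4

Collect each base-dimension exponent across the product:
  M: −(1) + (0) − (-1) − 2·(0) + (0) = 0
  L: −(-3) + (3) − (0) − 2·(4) + (1) = -1
  T: −(0) + (-1) − (2) − 2·(0) + (-1) = -4
So the dimensions are [L⁻¹ T⁻⁴].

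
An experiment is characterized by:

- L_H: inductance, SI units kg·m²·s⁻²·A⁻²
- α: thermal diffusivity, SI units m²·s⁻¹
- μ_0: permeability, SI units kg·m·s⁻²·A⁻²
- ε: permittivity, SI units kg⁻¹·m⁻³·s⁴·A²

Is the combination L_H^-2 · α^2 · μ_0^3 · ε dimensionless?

Sum the exponent of each base dimension across the product:
  M: −2·[L_H]_M + 2·[α]_M + 3·[μ_0]_M + [ε]_M = −2·(1) + 2·(0) + 3·(1) + (-1) = 0
  L: −2·[L_H]_L + 2·[α]_L + 3·[μ_0]_L + [ε]_L = −2·(2) + 2·(2) + 3·(1) + (-3) = 0
  T: −2·[L_H]_T + 2·[α]_T + 3·[μ_0]_T + [ε]_T = −2·(-2) + 2·(-1) + 3·(-2) + (4) = 0
  I: −2·[L_H]_I + 2·[α]_I + 3·[μ_0]_I + [ε]_I = −2·(-2) + 2·(0) + 3·(-2) + (2) = 0
All base exponents vanish — dimensionless.

yes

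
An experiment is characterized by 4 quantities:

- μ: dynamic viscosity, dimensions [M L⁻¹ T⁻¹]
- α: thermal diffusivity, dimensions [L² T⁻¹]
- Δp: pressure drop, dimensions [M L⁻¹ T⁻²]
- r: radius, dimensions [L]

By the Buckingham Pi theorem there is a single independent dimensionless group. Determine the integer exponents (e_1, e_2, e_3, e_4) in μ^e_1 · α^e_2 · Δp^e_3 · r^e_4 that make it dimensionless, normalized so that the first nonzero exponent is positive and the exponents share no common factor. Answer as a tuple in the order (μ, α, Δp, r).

(1, 1, -1, -2)

M: e_1·(1) + e_2·(0) + e_3·(1) + e_4·(0) = 0
L: e_1·(-1) + e_2·(2) + e_3·(-1) + e_4·(1) = 0
T: e_1·(-1) + e_2·(-1) + e_3·(-2) + e_4·(0) = 0
Solving this homogeneous linear system for the smallest-integer solution (first nonzero entry positive) gives (1, 1, -1, -2).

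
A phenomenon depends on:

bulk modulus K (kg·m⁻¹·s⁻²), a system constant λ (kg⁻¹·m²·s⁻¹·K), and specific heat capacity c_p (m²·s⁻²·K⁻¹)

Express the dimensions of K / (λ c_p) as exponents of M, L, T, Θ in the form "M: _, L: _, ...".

Collect each base-dimension exponent across the product:
  M: (1) − (-1) − (0) = 2
  L: (-1) − (2) − (2) = -5
  T: (-2) − (-1) − (-2) = 1
  Θ: (0) − (1) − (-1) = 0
So the dimensions are [M² L⁻⁵ T].

M: 2, L: -5, T: 1, Θ: 0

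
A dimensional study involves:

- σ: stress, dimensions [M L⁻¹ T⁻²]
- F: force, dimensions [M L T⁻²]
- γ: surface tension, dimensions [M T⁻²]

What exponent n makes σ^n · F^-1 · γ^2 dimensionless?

Balance the M exponent: (1)·n from σ, plus −(1) + 2·(1) = 1 from the rest, must sum to zero.
n + 1 = 0, so n = -1.

-1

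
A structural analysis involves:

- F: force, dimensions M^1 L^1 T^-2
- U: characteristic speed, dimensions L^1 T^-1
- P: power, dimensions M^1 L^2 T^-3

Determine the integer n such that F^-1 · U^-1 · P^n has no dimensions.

1

Balance the M exponent: (1)·n from P, plus −(1) − (0) = -1 from the rest, must sum to zero.
n − 1 = 0, so n = 1.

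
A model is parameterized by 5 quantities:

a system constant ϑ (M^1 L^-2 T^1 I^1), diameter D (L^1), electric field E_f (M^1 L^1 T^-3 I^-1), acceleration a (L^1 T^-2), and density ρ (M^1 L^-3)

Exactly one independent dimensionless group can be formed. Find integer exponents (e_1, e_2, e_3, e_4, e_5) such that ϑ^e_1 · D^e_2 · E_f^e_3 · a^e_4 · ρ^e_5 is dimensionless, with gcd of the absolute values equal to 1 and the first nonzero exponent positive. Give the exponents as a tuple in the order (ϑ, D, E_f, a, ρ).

M: e_1·(1) + e_2·(0) + e_3·(1) + e_4·(0) + e_5·(1) = 0
L: e_1·(-2) + e_2·(1) + e_3·(1) + e_4·(1) + e_5·(-3) = 0
T: e_1·(1) + e_2·(0) + e_3·(-3) + e_4·(-2) + e_5·(0) = 0
I: e_1·(1) + e_2·(0) + e_3·(-1) + e_4·(0) + e_5·(0) = 0
Solving this homogeneous linear system for the smallest-integer solution (first nonzero entry positive) gives (1, -4, 1, -1, -2).

(1, -4, 1, -1, -2)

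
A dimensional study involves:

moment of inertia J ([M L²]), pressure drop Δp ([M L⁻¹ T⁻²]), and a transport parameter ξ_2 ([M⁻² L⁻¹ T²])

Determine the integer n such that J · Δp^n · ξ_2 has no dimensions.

1

Balance the M exponent: (1)·n from Δp, plus (1) + (-2) = -1 from the rest, must sum to zero.
n − 1 = 0, so n = 1.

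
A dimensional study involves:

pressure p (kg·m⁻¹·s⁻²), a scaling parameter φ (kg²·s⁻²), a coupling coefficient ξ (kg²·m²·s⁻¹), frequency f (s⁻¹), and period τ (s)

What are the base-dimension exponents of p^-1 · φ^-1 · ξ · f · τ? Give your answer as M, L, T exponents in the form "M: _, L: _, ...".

M: -1, L: 3, T: 3

Collect each base-dimension exponent across the product:
  M: −(1) − (2) + (2) + (0) + (0) = -1
  L: −(-1) − (0) + (2) + (0) + (0) = 3
  T: −(-2) − (-2) + (-1) + (-1) + (1) = 3
So the dimensions are [M⁻¹ L³ T³].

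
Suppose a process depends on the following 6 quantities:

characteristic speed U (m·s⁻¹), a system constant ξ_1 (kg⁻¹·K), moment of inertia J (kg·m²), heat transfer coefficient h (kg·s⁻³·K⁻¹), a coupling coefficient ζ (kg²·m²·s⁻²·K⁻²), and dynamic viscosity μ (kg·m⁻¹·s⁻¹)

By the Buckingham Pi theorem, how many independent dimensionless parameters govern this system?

2

There are 6 variables and 4 base dimensions (M, L, T, Θ).
The dimension matrix has rank 4.
Independent dimensionless groups: 6 − 4 = 2.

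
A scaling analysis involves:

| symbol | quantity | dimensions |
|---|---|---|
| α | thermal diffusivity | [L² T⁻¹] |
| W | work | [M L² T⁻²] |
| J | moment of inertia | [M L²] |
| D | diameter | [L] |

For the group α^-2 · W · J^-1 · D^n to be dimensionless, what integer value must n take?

4

Balance the L exponent: (1)·n from D, plus −2·(2) + (2) − (2) = -4 from the rest, must sum to zero.
n − 4 = 0, so n = 4.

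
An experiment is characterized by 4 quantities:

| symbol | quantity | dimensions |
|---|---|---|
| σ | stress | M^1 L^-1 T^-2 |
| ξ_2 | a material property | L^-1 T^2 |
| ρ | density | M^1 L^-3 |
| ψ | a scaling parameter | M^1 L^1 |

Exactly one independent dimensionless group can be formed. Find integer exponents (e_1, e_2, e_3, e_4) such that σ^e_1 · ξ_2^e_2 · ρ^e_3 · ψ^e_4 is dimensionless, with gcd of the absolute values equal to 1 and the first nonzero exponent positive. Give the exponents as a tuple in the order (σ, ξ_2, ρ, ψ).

(4, 4, -3, -1)

M: e_1·(1) + e_2·(0) + e_3·(1) + e_4·(1) = 0
L: e_1·(-1) + e_2·(-1) + e_3·(-3) + e_4·(1) = 0
T: e_1·(-2) + e_2·(2) + e_3·(0) + e_4·(0) = 0
Solving this homogeneous linear system for the smallest-integer solution (first nonzero entry positive) gives (4, 4, -3, -1).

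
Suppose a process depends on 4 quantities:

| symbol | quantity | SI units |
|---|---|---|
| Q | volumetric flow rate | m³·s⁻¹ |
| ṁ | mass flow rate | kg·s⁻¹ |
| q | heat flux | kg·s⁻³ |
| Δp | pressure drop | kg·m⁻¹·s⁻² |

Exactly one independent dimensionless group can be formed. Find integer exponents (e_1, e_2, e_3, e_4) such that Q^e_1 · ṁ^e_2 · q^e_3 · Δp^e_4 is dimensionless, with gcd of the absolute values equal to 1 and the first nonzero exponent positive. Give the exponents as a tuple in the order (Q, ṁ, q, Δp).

(1, -1, -2, 3)

M: e_1·(0) + e_2·(1) + e_3·(1) + e_4·(1) = 0
L: e_1·(3) + e_2·(0) + e_3·(0) + e_4·(-1) = 0
T: e_1·(-1) + e_2·(-1) + e_3·(-3) + e_4·(-2) = 0
Solving this homogeneous linear system for the smallest-integer solution (first nonzero entry positive) gives (1, -1, -2, 3).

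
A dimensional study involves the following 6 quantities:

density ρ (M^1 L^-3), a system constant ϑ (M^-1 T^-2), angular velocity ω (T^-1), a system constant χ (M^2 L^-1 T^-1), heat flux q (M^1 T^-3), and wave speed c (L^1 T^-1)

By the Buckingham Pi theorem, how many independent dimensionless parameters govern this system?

There are 6 variables and 3 base dimensions (M, L, T).
The dimension matrix has rank 3.
Independent dimensionless groups: 6 − 3 = 3.

3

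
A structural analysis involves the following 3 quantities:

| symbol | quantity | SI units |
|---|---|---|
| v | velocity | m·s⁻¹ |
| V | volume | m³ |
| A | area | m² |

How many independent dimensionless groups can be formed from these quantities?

1

There are 3 variables and 2 base dimensions (L, T).
The dimension matrix has rank 2.
Independent dimensionless groups: 3 − 2 = 1.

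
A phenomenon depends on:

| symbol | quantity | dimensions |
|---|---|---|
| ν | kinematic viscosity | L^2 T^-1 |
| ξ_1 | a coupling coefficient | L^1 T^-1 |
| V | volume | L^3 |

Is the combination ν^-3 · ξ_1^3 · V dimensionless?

Sum the exponent of each base dimension across the product:
  L: −3·[ν]_L + 3·[ξ_1]_L + [V]_L = −3·(2) + 3·(1) + (3) = 0
  T: −3·[ν]_T + 3·[ξ_1]_T + [V]_T = −3·(-1) + 3·(-1) + (0) = 0
All base exponents vanish — dimensionless.

yes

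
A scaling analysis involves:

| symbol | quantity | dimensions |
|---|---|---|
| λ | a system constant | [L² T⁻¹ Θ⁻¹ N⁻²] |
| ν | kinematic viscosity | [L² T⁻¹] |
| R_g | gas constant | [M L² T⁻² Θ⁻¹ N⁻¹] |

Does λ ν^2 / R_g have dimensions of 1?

no

Sum the exponent of each base dimension across the product:
  M: [λ]_M + 2·[ν]_M − [R_g]_M = (0) + 2·(0) − (1) = -1
  L: [λ]_L + 2·[ν]_L − [R_g]_L = (2) + 2·(2) − (2) = 4
  T: [λ]_T + 2·[ν]_T − [R_g]_T = (-1) + 2·(-1) − (-2) = -1
  Θ: [λ]_Θ + 2·[ν]_Θ − [R_g]_Θ = (-1) + 2·(0) − (-1) = 0
  N: [λ]_N + 2·[ν]_N − [R_g]_N = (-2) + 2·(0) − (-1) = -1
Net dimensions [M⁻¹ L⁴ T⁻¹ N⁻¹] ≠ [1] — not dimensionless.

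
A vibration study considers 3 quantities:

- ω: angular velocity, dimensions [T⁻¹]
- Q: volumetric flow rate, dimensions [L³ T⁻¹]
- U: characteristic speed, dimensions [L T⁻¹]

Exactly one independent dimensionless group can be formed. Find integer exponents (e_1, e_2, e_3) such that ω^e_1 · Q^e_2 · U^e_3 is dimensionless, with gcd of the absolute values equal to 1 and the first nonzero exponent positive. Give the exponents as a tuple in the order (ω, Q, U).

(2, 1, -3)

L: e_1·(0) + e_2·(3) + e_3·(1) = 0
T: e_1·(-1) + e_2·(-1) + e_3·(-1) = 0
Solving this homogeneous linear system for the smallest-integer solution (first nonzero entry positive) gives (2, 1, -3).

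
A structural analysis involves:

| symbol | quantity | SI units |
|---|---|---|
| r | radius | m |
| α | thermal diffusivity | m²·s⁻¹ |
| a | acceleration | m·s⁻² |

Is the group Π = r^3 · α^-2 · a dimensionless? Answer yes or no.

Sum the exponent of each base dimension across the product:
  L: 3·[r]_L − 2·[α]_L + [a]_L = 3·(1) − 2·(2) + (1) = 0
  T: 3·[r]_T − 2·[α]_T + [a]_T = 3·(0) − 2·(-1) + (-2) = 0
All base exponents vanish — dimensionless.

yes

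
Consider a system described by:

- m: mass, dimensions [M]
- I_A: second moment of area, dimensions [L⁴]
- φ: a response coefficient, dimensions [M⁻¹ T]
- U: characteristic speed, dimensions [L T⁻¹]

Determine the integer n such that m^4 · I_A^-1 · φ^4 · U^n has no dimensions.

4

Balance the L exponent: (1)·n from U, plus 4·(0) − (4) + 4·(0) = -4 from the rest, must sum to zero.
n − 4 = 0, so n = 4.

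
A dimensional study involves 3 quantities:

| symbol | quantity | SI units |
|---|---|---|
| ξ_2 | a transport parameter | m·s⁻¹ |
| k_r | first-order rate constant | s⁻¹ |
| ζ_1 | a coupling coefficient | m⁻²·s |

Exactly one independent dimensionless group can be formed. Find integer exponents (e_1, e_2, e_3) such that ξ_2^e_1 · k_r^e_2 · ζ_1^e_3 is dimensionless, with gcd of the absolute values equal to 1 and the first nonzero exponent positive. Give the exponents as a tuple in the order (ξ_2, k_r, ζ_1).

L: e_1·(1) + e_2·(0) + e_3·(-2) = 0
T: e_1·(-1) + e_2·(-1) + e_3·(1) = 0
Solving this homogeneous linear system for the smallest-integer solution (first nonzero entry positive) gives (2, -1, 1).

(2, -1, 1)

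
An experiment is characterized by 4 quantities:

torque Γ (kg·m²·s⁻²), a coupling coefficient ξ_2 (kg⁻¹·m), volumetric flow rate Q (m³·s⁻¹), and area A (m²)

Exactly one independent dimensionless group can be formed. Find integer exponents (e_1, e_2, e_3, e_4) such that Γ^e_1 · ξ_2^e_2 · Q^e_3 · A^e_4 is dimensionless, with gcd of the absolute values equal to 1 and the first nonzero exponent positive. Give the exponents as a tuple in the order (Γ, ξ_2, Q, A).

(2, 2, -4, 3)

M: e_1·(1) + e_2·(-1) + e_3·(0) + e_4·(0) = 0
L: e_1·(2) + e_2·(1) + e_3·(3) + e_4·(2) = 0
T: e_1·(-2) + e_2·(0) + e_3·(-1) + e_4·(0) = 0
Solving this homogeneous linear system for the smallest-integer solution (first nonzero entry positive) gives (2, 2, -4, 3).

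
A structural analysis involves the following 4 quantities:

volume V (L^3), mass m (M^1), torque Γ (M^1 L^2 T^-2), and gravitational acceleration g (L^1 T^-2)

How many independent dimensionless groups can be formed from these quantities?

There are 4 variables and 3 base dimensions (M, L, T).
The dimension matrix has rank 3.
Independent dimensionless groups: 4 − 3 = 1.

1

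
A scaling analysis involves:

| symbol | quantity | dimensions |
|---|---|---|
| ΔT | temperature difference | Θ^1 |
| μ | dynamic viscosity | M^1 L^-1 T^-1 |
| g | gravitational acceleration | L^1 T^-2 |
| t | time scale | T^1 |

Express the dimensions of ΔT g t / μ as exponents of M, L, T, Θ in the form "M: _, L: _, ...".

M: -1, L: 2, T: 0, Θ: 1

Collect each base-dimension exponent across the product:
  M: (0) − (1) + (0) + (0) = -1
  L: (0) − (-1) + (1) + (0) = 2
  T: (0) − (-1) + (-2) + (1) = 0
  Θ: (1) − (0) + (0) + (0) = 1
So the dimensions are [M⁻¹ L² Θ].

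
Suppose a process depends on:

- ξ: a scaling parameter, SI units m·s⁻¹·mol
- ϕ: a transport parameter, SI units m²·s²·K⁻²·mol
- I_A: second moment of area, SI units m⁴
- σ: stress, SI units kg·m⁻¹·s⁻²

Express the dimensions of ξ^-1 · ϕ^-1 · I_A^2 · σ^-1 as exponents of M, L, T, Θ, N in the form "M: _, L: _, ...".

Collect each base-dimension exponent across the product:
  M: −(0) − (0) + 2·(0) − (1) = -1
  L: −(1) − (2) + 2·(4) − (-1) = 6
  T: −(-1) − (2) + 2·(0) − (-2) = 1
  Θ: −(0) − (-2) + 2·(0) − (0) = 2
  N: −(1) − (1) + 2·(0) − (0) = -2
So the dimensions are [M⁻¹ L⁶ T Θ² N⁻²].

M: -1, L: 6, T: 1, Θ: 2, N: -2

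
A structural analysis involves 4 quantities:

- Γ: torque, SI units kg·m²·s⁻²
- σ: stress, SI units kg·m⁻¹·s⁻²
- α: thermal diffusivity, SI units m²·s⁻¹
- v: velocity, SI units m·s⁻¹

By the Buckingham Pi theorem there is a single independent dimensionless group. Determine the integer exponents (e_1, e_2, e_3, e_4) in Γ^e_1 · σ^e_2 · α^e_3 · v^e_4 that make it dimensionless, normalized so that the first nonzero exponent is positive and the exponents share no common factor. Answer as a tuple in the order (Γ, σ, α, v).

M: e_1·(1) + e_2·(1) + e_3·(0) + e_4·(0) = 0
L: e_1·(2) + e_2·(-1) + e_3·(2) + e_4·(1) = 0
T: e_1·(-2) + e_2·(-2) + e_3·(-1) + e_4·(-1) = 0
Solving this homogeneous linear system for the smallest-integer solution (first nonzero entry positive) gives (1, -1, -3, 3).

(1, -1, -3, 3)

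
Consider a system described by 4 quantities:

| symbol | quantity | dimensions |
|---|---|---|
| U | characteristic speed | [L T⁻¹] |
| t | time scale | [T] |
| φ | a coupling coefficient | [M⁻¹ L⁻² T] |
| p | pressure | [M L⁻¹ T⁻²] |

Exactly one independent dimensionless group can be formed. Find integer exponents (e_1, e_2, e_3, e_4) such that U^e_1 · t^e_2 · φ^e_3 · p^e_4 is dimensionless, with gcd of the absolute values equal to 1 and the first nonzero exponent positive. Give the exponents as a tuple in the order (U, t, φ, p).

M: e_1·(0) + e_2·(0) + e_3·(-1) + e_4·(1) = 0
L: e_1·(1) + e_2·(0) + e_3·(-2) + e_4·(-1) = 0
T: e_1·(-1) + e_2·(1) + e_3·(1) + e_4·(-2) = 0
Solving this homogeneous linear system for the smallest-integer solution (first nonzero entry positive) gives (3, 4, 1, 1).

(3, 4, 1, 1)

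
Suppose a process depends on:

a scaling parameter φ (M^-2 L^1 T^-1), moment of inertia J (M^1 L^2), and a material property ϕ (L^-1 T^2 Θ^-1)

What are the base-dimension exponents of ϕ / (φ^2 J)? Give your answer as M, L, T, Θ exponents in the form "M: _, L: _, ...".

Collect each base-dimension exponent across the product:
  M: −2·(-2) − (1) + (0) = 3
  L: −2·(1) − (2) + (-1) = -5
  T: −2·(-1) − (0) + (2) = 4
  Θ: −2·(0) − (0) + (-1) = -1
So the dimensions are [M³ L⁻⁵ T⁴ Θ⁻¹].

M: 3, L: -5, T: 4, Θ: -1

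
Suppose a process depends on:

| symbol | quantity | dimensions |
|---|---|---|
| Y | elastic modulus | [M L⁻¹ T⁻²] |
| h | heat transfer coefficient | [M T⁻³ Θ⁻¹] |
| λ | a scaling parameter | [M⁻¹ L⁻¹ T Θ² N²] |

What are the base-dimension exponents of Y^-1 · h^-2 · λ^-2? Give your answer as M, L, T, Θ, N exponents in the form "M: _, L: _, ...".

M: -1, L: 3, T: 6, Θ: -2, N: -4

Collect each base-dimension exponent across the product:
  M: −(1) − 2·(1) − 2·(-1) = -1
  L: −(-1) − 2·(0) − 2·(-1) = 3
  T: −(-2) − 2·(-3) − 2·(1) = 6
  Θ: −(0) − 2·(-1) − 2·(2) = -2
  N: −(0) − 2·(0) − 2·(2) = -4
So the dimensions are [M⁻¹ L³ T⁶ Θ⁻² N⁻⁴].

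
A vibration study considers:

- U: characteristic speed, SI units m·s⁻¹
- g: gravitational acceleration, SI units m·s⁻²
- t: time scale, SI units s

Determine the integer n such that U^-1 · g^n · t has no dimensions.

Balance the L exponent: (1)·n from g, plus −(1) + (0) = -1 from the rest, must sum to zero.
n − 1 = 0, so n = 1.

1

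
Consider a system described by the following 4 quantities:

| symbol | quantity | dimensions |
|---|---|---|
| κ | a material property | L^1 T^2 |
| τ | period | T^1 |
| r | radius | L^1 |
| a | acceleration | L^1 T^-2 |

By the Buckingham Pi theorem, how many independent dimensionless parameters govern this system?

2

There are 4 variables and 2 base dimensions (L, T).
The dimension matrix has rank 2.
Independent dimensionless groups: 4 − 2 = 2.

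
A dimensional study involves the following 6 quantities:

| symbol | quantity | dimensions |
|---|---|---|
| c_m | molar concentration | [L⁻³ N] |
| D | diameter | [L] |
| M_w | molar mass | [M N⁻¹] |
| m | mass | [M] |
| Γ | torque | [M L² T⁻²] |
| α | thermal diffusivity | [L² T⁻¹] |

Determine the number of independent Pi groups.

There are 6 variables and 4 base dimensions (M, L, T, N).
The dimension matrix has rank 4.
Independent dimensionless groups: 6 − 4 = 2.

2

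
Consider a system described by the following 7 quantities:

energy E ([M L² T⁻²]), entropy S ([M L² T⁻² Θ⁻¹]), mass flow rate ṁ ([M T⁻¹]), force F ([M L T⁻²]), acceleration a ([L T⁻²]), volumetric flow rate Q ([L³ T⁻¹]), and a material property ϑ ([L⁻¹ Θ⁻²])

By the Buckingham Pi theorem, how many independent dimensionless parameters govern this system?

3

There are 7 variables and 4 base dimensions (M, L, T, Θ).
The dimension matrix has rank 4.
Independent dimensionless groups: 7 − 4 = 3.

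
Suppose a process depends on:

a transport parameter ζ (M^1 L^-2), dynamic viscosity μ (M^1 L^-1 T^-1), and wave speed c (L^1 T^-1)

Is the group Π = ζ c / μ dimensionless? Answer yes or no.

Sum the exponent of each base dimension across the product:
  M: [ζ]_M − [μ]_M + [c]_M = (1) − (1) + (0) = 0
  L: [ζ]_L − [μ]_L + [c]_L = (-2) − (-1) + (1) = 0
  T: [ζ]_T − [μ]_T + [c]_T = (0) − (-1) + (-1) = 0
All base exponents vanish — dimensionless.

yes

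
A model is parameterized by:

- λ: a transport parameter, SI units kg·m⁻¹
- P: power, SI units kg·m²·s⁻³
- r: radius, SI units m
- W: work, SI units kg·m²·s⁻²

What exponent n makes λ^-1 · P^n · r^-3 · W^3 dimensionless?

-2

Balance the M exponent: (1)·n from P, plus −(1) − 3·(0) + 3·(1) = 2 from the rest, must sum to zero.
n + 2 = 0, so n = -2.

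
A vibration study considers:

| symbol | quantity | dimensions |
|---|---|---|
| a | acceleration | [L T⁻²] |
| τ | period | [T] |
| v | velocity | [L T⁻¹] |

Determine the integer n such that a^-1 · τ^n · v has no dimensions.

Balance the T exponent: (1)·n from τ, plus −(-2) + (-1) = 1 from the rest, must sum to zero.
n + 1 = 0, so n = -1.

-1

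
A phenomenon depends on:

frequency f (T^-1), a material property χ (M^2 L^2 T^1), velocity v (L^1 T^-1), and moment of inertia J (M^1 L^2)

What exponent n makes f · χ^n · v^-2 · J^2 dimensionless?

-1

Balance the M exponent: (2)·n from χ, plus (0) − 2·(0) + 2·(1) = 2 from the rest, must sum to zero.
2n + 2 = 0, so n = -1.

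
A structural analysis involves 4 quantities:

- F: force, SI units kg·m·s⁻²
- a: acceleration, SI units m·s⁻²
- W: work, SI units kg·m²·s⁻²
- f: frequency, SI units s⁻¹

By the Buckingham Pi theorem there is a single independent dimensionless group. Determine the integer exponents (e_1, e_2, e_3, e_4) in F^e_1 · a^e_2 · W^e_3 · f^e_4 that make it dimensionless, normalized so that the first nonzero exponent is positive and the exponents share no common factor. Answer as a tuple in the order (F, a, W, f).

M: e_1·(1) + e_2·(0) + e_3·(1) + e_4·(0) = 0
L: e_1·(1) + e_2·(1) + e_3·(2) + e_4·(0) = 0
T: e_1·(-2) + e_2·(-2) + e_3·(-2) + e_4·(-1) = 0
Solving this homogeneous linear system for the smallest-integer solution (first nonzero entry positive) gives (1, 1, -1, -2).

(1, 1, -1, -2)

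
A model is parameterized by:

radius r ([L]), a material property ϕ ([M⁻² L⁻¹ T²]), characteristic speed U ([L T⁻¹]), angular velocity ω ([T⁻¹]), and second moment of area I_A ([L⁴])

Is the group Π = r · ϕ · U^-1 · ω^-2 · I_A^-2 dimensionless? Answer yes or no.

Sum the exponent of each base dimension across the product:
  M: [r]_M + [ϕ]_M − [U]_M − 2·[ω]_M − 2·[I_A]_M = (0) + (-2) − (0) − 2·(0) − 2·(0) = -2
  L: [r]_L + [ϕ]_L − [U]_L − 2·[ω]_L − 2·[I_A]_L = (1) + (-1) − (1) − 2·(0) − 2·(4) = -9
  T: [r]_T + [ϕ]_T − [U]_T − 2·[ω]_T − 2·[I_A]_T = (0) + (2) − (-1) − 2·(-1) − 2·(0) = 5
Net dimensions [M⁻² L⁻⁹ T⁵] ≠ [1] — not dimensionless.

no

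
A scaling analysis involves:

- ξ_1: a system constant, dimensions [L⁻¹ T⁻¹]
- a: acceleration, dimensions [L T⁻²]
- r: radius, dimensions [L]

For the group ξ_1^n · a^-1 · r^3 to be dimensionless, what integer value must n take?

2

Balance the L exponent: (-1)·n from ξ_1, plus −(1) + 3·(1) = 2 from the rest, must sum to zero.
−n + 2 = 0, so n = 2.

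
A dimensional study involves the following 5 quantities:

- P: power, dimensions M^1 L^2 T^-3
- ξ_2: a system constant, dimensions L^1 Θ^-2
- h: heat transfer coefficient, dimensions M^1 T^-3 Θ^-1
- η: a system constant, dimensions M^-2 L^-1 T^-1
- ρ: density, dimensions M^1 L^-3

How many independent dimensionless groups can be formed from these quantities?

There are 5 variables and 4 base dimensions (M, L, T, Θ).
The dimension matrix has rank 4.
Independent dimensionless groups: 5 − 4 = 1.

1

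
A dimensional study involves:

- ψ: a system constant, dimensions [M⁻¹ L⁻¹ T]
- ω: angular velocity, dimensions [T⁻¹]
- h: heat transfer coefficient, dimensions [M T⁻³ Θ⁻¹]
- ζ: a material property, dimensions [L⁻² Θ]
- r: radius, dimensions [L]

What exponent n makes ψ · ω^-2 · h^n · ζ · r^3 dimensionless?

Balance the M exponent: (1)·n from h, plus (-1) − 2·(0) + (0) + 3·(0) = -1 from the rest, must sum to zero.
n − 1 = 0, so n = 1.

1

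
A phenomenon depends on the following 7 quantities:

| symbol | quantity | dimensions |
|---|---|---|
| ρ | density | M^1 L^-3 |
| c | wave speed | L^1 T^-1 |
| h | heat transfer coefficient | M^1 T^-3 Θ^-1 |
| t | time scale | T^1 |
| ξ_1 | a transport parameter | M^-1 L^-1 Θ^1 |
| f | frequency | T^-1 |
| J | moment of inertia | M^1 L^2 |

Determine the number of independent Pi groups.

There are 7 variables and 4 base dimensions (M, L, T, Θ).
The dimension matrix has rank 4.
Independent dimensionless groups: 7 − 4 = 3.

3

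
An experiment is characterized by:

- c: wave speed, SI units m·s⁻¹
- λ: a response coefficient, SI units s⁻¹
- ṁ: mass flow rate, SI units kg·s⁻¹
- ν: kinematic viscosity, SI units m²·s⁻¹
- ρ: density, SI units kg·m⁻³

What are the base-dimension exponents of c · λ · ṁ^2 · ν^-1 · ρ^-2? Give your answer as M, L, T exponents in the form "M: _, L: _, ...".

M: 0, L: 5, T: -3

Collect each base-dimension exponent across the product:
  M: (0) + (0) + 2·(1) − (0) − 2·(1) = 0
  L: (1) + (0) + 2·(0) − (2) − 2·(-3) = 5
  T: (-1) + (-1) + 2·(-1) − (-1) − 2·(0) = -3
So the dimensions are [L⁵ T⁻³].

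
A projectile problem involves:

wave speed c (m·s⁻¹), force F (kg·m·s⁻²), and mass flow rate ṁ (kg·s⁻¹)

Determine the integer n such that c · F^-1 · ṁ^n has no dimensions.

Balance the M exponent: (1)·n from ṁ, plus (0) − (1) = -1 from the rest, must sum to zero.
n − 1 = 0, so n = 1.

1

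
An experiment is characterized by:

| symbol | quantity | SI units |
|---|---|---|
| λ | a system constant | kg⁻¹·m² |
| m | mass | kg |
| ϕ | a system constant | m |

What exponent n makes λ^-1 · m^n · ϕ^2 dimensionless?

-1

Balance the M exponent: (1)·n from m, plus −(-1) + 2·(0) = 1 from the rest, must sum to zero.
n + 1 = 0, so n = -1.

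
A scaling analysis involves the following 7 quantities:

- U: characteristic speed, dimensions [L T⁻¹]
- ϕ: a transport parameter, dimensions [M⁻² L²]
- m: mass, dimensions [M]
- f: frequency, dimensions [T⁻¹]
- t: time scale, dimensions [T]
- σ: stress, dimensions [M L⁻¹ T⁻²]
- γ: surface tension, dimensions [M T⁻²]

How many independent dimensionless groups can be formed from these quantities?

There are 7 variables and 3 base dimensions (M, L, T).
The dimension matrix has rank 3.
Independent dimensionless groups: 7 − 3 = 4.

4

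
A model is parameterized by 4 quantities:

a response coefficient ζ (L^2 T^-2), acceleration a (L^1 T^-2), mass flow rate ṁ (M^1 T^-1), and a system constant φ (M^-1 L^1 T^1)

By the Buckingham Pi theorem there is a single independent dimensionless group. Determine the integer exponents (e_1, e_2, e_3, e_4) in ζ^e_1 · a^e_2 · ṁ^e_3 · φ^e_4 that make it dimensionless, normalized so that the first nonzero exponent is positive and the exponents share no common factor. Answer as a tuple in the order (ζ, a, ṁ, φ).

(1, -1, -1, -1)

M: e_1·(0) + e_2·(0) + e_3·(1) + e_4·(-1) = 0
L: e_1·(2) + e_2·(1) + e_3·(0) + e_4·(1) = 0
T: e_1·(-2) + e_2·(-2) + e_3·(-1) + e_4·(1) = 0
Solving this homogeneous linear system for the smallest-integer solution (first nonzero entry positive) gives (1, -1, -1, -1).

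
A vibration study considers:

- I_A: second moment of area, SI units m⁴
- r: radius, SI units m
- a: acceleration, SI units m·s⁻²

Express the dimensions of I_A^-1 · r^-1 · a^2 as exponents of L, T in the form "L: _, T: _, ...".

L: -3, T: -4

Collect each base-dimension exponent across the product:
  L: −(4) − (1) + 2·(1) = -3
  T: −(0) − (0) + 2·(-2) = -4
So the dimensions are [L⁻³ T⁻⁴].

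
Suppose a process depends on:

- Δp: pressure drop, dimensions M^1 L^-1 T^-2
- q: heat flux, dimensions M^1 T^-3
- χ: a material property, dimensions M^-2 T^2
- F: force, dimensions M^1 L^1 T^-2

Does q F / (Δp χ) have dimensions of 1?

Sum the exponent of each base dimension across the product:
  M: −[Δp]_M + [q]_M − [χ]_M + [F]_M = −(1) + (1) − (-2) + (1) = 3
  L: −[Δp]_L + [q]_L − [χ]_L + [F]_L = −(-1) + (0) − (0) + (1) = 2
  T: −[Δp]_T + [q]_T − [χ]_T + [F]_T = −(-2) + (-3) − (2) + (-2) = -5
Net dimensions [M³ L² T⁻⁵] ≠ [1] — not dimensionless.

no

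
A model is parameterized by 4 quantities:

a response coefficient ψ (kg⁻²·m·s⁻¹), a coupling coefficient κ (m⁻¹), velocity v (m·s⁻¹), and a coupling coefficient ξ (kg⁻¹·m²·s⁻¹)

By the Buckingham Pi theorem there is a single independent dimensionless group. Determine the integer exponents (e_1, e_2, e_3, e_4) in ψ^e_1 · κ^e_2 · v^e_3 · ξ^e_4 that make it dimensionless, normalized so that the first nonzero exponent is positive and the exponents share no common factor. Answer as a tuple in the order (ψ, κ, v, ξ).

(1, -2, 1, -2)

M: e_1·(-2) + e_2·(0) + e_3·(0) + e_4·(-1) = 0
L: e_1·(1) + e_2·(-1) + e_3·(1) + e_4·(2) = 0
T: e_1·(-1) + e_2·(0) + e_3·(-1) + e_4·(-1) = 0
Solving this homogeneous linear system for the smallest-integer solution (first nonzero entry positive) gives (1, -2, 1, -2).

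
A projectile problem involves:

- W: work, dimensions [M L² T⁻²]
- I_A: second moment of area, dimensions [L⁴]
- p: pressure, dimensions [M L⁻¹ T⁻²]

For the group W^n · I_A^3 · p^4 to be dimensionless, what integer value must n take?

Balance the M exponent: (1)·n from W, plus 3·(0) + 4·(1) = 4 from the rest, must sum to zero.
n + 4 = 0, so n = -4.

-4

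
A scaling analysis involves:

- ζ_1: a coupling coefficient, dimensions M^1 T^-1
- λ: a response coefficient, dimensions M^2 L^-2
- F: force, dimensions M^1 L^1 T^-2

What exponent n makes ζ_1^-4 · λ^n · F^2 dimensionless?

1

Balance the M exponent: (2)·n from λ, plus −4·(1) + 2·(1) = -2 from the rest, must sum to zero.
2n − 2 = 0, so n = 1.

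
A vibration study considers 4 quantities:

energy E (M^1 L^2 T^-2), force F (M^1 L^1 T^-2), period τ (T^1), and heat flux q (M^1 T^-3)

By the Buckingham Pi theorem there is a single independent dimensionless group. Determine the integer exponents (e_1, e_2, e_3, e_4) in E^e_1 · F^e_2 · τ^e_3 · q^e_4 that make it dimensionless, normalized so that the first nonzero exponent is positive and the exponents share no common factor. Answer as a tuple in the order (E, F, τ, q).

M: e_1·(1) + e_2·(1) + e_3·(0) + e_4·(1) = 0
L: e_1·(2) + e_2·(1) + e_3·(0) + e_4·(0) = 0
T: e_1·(-2) + e_2·(-2) + e_3·(1) + e_4·(-3) = 0
Solving this homogeneous linear system for the smallest-integer solution (first nonzero entry positive) gives (1, -2, 1, 1).

(1, -2, 1, 1)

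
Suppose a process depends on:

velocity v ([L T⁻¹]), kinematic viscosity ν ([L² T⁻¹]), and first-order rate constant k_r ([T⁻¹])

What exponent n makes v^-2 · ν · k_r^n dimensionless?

1

Balance the T exponent: (-1)·n from k_r, plus −2·(-1) + (-1) = 1 from the rest, must sum to zero.
−n + 1 = 0, so n = 1.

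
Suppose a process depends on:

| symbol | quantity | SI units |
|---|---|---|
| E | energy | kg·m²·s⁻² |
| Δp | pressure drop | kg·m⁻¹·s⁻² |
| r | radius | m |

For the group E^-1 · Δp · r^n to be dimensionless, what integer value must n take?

3

Balance the L exponent: (1)·n from r, plus −(2) + (-1) = -3 from the rest, must sum to zero.
n − 3 = 0, so n = 3.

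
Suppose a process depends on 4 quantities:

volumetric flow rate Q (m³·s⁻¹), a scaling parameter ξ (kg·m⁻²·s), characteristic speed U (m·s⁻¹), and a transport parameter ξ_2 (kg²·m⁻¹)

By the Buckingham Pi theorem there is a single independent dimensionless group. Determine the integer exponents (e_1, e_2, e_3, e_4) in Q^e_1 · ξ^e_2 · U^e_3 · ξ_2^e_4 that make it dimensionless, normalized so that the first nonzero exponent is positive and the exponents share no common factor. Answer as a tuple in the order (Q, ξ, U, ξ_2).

(1, 4, 3, -2)

M: e_1·(0) + e_2·(1) + e_3·(0) + e_4·(2) = 0
L: e_1·(3) + e_2·(-2) + e_3·(1) + e_4·(-1) = 0
T: e_1·(-1) + e_2·(1) + e_3·(-1) + e_4·(0) = 0
Solving this homogeneous linear system for the smallest-integer solution (first nonzero entry positive) gives (1, 4, 3, -2).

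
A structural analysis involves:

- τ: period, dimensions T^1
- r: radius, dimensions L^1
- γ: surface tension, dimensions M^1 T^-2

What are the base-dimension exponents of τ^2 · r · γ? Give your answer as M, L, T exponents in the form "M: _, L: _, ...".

M: 1, L: 1, T: 0

Collect each base-dimension exponent across the product:
  M: 2·(0) + (0) + (1) = 1
  L: 2·(0) + (1) + (0) = 1
  T: 2·(1) + (0) + (-2) = 0
So the dimensions are [M L].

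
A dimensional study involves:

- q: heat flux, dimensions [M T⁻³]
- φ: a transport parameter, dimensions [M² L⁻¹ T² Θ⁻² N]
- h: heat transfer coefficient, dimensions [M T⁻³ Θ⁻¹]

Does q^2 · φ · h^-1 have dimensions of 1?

no

Sum the exponent of each base dimension across the product:
  M: 2·[q]_M + [φ]_M − [h]_M = 2·(1) + (2) − (1) = 3
  L: 2·[q]_L + [φ]_L − [h]_L = 2·(0) + (-1) − (0) = -1
  T: 2·[q]_T + [φ]_T − [h]_T = 2·(-3) + (2) − (-3) = -1
  Θ: 2·[q]_Θ + [φ]_Θ − [h]_Θ = 2·(0) + (-2) − (-1) = -1
  N: 2·[q]_N + [φ]_N − [h]_N = 2·(0) + (1) − (0) = 1
Net dimensions [M³ L⁻¹ T⁻¹ Θ⁻¹ N] ≠ [1] — not dimensionless.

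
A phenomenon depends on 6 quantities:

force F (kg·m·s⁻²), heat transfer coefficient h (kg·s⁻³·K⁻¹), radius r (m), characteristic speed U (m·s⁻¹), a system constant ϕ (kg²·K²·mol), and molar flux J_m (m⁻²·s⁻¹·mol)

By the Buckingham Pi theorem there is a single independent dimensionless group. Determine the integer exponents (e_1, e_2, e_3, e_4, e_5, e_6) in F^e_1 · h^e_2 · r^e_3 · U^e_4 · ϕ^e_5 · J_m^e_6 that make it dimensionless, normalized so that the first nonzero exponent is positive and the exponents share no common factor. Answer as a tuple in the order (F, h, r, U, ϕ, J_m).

(4, -2, 1, -3, -1, 1)

M: e_1·(1) + e_2·(1) + e_3·(0) + e_4·(0) + e_5·(2) + e_6·(0) = 0
L: e_1·(1) + e_2·(0) + e_3·(1) + e_4·(1) + e_5·(0) + e_6·(-2) = 0
T: e_1·(-2) + e_2·(-3) + e_3·(0) + e_4·(-1) + e_5·(0) + e_6·(-1) = 0
Θ: e_1·(0) + e_2·(-1) + e_3·(0) + e_4·(0) + e_5·(2) + e_6·(0) = 0
N: e_1·(0) + e_2·(0) + e_3·(0) + e_4·(0) + e_5·(1) + e_6·(1) = 0
Solving this homogeneous linear system for the smallest-integer solution (first nonzero entry positive) gives (4, -2, 1, -3, -1, 1).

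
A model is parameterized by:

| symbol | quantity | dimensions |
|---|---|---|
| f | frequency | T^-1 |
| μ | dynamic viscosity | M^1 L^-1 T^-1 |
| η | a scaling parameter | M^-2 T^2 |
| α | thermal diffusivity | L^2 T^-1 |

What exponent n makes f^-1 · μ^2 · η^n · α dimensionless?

Balance the M exponent: (-2)·n from η, plus −(0) + 2·(1) + (0) = 2 from the rest, must sum to zero.
-2n + 2 = 0, so n = 1.

1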